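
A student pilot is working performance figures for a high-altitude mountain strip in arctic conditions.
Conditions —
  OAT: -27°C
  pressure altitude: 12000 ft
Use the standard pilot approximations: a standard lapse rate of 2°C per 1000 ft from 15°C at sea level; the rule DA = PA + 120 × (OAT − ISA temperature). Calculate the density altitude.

9840 ft

ISA temperature at 12000 ft = 15 − 2 × (12000/1000) = -9°C.
ISA deviation = -27 − (-9) = -18°C.
Density altitude = 12000 + 120 × (-18) = 12000 + (-2160) = 9840 ft.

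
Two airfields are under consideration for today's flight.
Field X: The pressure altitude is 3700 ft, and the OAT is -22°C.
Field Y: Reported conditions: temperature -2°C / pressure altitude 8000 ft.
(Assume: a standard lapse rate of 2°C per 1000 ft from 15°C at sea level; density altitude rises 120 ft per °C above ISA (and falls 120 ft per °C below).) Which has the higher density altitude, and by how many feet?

Field Y by 7732 ft

Field X: ISA temp = 7.6°C, deviation -29.6°C, DA = 3700 + 120 × (-29.6) = 148 ft.
Field Y: ISA temp = -1°C, deviation -1°C, DA = 8000 + 120 × (-1) = 7880 ft.
Field Y is higher by 7880 − 148 = 7732 ft.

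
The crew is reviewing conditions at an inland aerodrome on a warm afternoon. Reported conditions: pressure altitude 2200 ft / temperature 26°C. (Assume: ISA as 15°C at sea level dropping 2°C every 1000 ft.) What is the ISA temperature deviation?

ISA+15.4°C

ISA temperature at 2200 ft = 15 − 2 × (2200/1000) = 10.6°C.
Deviation = OAT − ISA = 26 − 10.6 = +15.4°C.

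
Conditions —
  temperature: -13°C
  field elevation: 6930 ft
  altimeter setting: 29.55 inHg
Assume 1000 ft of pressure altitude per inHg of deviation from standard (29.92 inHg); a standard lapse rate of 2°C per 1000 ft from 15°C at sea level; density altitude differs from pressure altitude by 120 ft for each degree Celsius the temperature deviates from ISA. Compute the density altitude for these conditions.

Pressure altitude = 6930 + (29.92 − 29.55) × 1000 = 6930 + (+370) = 7300 ft.
ISA temperature at 7300 ft = 15 − 2 × (7300/1000) = 0.4°C.
ISA deviation = -13 − 0.4 = -13.4°C.
Density altitude = 7300 + 120 × (-13.4) = 5692 ft.

5692 ft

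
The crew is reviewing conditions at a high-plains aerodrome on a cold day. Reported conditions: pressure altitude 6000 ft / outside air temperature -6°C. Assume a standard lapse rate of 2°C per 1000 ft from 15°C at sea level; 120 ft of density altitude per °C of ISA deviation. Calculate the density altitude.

4920 ft

ISA temperature at 6000 ft = 15 − 2 × (6000/1000) = 3°C.
ISA deviation = -6 − 3 = -9°C.
Density altitude = 6000 + 120 × (-9) = 6000 + (-1080) = 4920 ft.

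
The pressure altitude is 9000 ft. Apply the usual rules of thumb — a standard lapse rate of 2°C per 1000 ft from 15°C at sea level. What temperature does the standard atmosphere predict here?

-3°C

ISA temperature = 15 − 2 × (9000/1000) = 15 − 18 = -3°C.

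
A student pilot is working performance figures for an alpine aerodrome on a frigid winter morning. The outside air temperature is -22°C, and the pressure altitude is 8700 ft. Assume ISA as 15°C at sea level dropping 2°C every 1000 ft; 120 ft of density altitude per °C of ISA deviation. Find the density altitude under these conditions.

6348 ft

ISA temperature at 8700 ft = 15 − 2 × (8700/1000) = -2.4°C.
ISA deviation = -22 − (-2.4) = -19.6°C.
Density altitude = 8700 + 120 × (-19.6) = 8700 + (-2352) = 6348 ft.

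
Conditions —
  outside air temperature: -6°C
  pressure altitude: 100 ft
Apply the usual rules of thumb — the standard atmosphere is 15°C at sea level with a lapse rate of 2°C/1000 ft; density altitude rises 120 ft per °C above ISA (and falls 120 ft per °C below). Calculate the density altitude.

-2396 ft

ISA temperature at 100 ft = 15 − 2 × (100/1000) = 14.8°C.
ISA deviation = -6 − 14.8 = -20.8°C.
Density altitude = 100 + 120 × (-20.8) = 100 + (-2496) = -2396 ft.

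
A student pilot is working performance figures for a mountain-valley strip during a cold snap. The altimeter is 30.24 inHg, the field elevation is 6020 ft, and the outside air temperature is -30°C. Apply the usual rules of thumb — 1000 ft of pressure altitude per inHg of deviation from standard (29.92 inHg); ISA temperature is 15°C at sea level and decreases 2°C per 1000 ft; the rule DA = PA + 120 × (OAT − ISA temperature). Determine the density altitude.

1668 ft

Pressure altitude = 6020 + (29.92 − 30.24) × 1000 = 6020 + (-320) = 5700 ft.
ISA temperature at 5700 ft = 15 − 2 × (5700/1000) = 3.6°C.
ISA deviation = -30 − 3.6 = -33.6°C.
Density altitude = 5700 + 120 × (-33.6) = 1668 ft.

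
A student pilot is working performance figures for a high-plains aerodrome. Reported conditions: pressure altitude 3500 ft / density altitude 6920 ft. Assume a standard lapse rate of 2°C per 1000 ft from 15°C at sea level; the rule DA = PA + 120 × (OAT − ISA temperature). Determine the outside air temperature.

Density altitude − pressure altitude = 6920 − 3500 = +3420 ft.
At 120 ft/°C that is an ISA deviation of 3420/120 = +28.5°C.
ISA temperature at 3500 ft = 15 − 2 × (3500/1000) = 8°C.
OAT = ISA + deviation = 8 + (+28.5) = 36.5°C.

36.5°C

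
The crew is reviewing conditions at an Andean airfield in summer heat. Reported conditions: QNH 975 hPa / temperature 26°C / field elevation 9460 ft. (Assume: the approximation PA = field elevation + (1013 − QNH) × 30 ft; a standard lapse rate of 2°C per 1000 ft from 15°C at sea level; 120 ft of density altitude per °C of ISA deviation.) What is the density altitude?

Pressure altitude = 9460 + (1013 − 975) × 30 = 9460 + (+1140) = 10600 ft.
ISA temperature at 10600 ft = 15 − 2 × (10600/1000) = -6.2°C.
ISA deviation = 26 − (-6.2) = +32.2°C.
Density altitude = 10600 + 120 × (32.2) = 14464 ft.

14464 ft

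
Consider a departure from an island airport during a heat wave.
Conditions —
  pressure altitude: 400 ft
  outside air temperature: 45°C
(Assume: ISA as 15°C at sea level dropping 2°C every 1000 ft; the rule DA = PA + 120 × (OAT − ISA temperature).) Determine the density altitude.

ISA temperature at 400 ft = 15 − 2 × (400/1000) = 14.2°C.
ISA deviation = 45 − 14.2 = +30.8°C.
Density altitude = 400 + 120 × (30.8) = 400 + (+3696) = 4096 ft.

4096 ft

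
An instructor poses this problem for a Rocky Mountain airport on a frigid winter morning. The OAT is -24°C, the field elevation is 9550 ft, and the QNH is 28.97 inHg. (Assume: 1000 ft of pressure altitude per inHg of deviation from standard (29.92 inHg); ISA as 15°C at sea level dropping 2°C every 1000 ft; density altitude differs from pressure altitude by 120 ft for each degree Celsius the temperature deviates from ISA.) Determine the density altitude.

Pressure altitude = 9550 + (29.92 − 28.97) × 1000 = 9550 + (+950) = 10500 ft.
ISA temperature at 10500 ft = 15 − 2 × (10500/1000) = -6°C.
ISA deviation = -24 − (-6) = -18°C.
Density altitude = 10500 + 120 × (-18) = 8340 ft.

8340 ft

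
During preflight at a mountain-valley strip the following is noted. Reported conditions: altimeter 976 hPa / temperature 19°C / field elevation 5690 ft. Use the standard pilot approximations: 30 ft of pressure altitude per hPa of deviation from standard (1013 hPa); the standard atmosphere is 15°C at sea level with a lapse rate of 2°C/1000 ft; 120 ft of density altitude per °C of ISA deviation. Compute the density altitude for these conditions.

Pressure altitude = 5690 + (1013 − 976) × 30 = 5690 + (+1110) = 6800 ft.
ISA temperature at 6800 ft = 15 − 2 × (6800/1000) = 1.4°C.
ISA deviation = 19 − 1.4 = +17.6°C.
Density altitude = 6800 + 120 × (17.6) = 8912 ft.

8912 ft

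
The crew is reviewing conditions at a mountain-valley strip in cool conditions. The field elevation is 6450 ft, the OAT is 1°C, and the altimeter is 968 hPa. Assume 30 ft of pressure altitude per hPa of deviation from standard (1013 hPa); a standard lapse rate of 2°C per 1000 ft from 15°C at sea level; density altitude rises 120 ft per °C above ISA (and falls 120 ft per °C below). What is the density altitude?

Pressure altitude = 6450 + (1013 − 968) × 30 = 6450 + (+1350) = 7800 ft.
ISA temperature at 7800 ft = 15 − 2 × (7800/1000) = -0.6°C.
ISA deviation = 1 − (-0.6) = +1.6°C.
Density altitude = 7800 + 120 × (1.6) = 7992 ft.

7992 ft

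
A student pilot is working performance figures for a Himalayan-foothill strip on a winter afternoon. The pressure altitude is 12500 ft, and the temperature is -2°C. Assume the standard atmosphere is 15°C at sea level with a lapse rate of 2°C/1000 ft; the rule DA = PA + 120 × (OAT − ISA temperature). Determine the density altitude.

13460 ft

ISA temperature at 12500 ft = 15 − 2 × (12500/1000) = -10°C.
ISA deviation = -2 − (-10) = +8°C.
Density altitude = 12500 + 120 × (8) = 12500 + (+960) = 13460 ft.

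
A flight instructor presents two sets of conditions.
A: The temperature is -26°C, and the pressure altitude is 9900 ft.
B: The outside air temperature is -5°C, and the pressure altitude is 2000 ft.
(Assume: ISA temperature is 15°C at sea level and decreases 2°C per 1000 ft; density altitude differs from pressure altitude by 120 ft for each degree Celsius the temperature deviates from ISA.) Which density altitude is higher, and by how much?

A by 7276 ft

A: ISA temp = -4.8°C, deviation -21.2°C, DA = 9900 + 120 × (-21.2) = 7356 ft.
B: ISA temp = 11°C, deviation -16°C, DA = 2000 + 120 × (-16) = 80 ft.
A is higher by 7356 − 80 = 7276 ft.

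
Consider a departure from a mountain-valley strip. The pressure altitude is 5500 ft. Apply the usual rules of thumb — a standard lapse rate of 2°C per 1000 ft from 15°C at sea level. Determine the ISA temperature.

4°C

ISA temperature = 15 − 2 × (5500/1000) = 15 − 11 = 4°C.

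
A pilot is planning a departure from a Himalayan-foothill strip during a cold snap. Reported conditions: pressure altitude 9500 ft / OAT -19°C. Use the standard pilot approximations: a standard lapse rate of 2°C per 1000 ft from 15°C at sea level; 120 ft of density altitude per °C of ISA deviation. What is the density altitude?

7700 ft

ISA temperature at 9500 ft = 15 − 2 × (9500/1000) = -4°C.
ISA deviation = -19 − (-4) = -15°C.
Density altitude = 9500 + 120 × (-15) = 9500 + (-1800) = 7700 ft.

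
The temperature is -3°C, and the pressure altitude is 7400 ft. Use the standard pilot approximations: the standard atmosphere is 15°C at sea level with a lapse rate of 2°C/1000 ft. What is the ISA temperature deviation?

ISA temperature at 7400 ft = 15 − 2 × (7400/1000) = 0.2°C.
Deviation = OAT − ISA = -3 − 0.2 = -3.2°C.

ISA-3.2°C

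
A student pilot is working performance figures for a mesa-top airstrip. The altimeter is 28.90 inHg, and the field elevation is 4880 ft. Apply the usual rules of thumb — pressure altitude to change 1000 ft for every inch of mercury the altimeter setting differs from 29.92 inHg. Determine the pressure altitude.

Pressure correction = (29.92 − 28.90) × 1000 = +1020 ft.
Pressure altitude = 4880 + (+1020) = 5900 ft.

5900 ft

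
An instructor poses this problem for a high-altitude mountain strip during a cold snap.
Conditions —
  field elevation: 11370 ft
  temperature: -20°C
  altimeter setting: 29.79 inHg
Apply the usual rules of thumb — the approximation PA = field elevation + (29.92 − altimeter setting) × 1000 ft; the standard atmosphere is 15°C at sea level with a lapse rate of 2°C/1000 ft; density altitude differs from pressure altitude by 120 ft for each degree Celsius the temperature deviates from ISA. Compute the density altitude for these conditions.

10060 ft

Pressure altitude = 11370 + (29.92 − 29.79) × 1000 = 11370 + (+130) = 11500 ft.
ISA temperature at 11500 ft = 15 − 2 × (11500/1000) = -8°C.
ISA deviation = -20 − (-8) = -12°C.
Density altitude = 11500 + 120 × (-12) = 10060 ft.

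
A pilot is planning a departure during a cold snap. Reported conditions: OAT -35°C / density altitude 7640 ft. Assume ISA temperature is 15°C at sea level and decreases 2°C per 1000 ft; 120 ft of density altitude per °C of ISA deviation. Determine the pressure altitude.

DA = PA + 120 × (OAT − (15 − 2·PA/1000)) = PA + 120·OAT − 1800 + 0.24·PA = 1.24·PA + 120·OAT − 1800.
So 1.24·PA = 7640 − 120 × (-35) + 1800 = 13640.
PA = 13640 / 1.24 = 11000 ft.

11000 ft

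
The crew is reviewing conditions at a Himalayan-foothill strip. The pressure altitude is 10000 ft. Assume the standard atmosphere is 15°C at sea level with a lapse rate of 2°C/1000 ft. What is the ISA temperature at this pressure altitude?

-5°C

ISA temperature = 15 − 2 × (10000/1000) = 15 − 20 = -5°C.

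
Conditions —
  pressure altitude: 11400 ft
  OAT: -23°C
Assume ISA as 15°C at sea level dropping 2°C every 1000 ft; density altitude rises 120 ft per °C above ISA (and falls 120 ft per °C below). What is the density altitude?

ISA temperature at 11400 ft = 15 − 2 × (11400/1000) = -7.8°C.
ISA deviation = -23 − (-7.8) = -15.2°C.
Density altitude = 11400 + 120 × (-15.2) = 11400 + (-1824) = 9576 ft.

9576 ft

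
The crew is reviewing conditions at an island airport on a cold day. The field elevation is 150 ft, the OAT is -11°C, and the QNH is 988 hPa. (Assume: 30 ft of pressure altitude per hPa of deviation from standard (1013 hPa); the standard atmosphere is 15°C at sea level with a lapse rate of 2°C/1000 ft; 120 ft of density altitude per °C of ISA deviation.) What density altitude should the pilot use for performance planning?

Pressure altitude = 150 + (1013 − 988) × 30 = 150 + (+750) = 900 ft.
ISA temperature at 900 ft = 15 − 2 × (900/1000) = 13.2°C.
ISA deviation = -11 − 13.2 = -24.2°C.
Density altitude = 900 + 120 × (-24.2) = -2004 ft.

-2004 ft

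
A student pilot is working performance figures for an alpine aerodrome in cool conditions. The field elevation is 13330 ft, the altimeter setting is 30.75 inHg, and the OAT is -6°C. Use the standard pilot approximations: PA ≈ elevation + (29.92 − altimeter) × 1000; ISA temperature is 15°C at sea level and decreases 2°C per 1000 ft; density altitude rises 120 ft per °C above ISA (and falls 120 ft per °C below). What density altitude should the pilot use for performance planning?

Pressure altitude = 13330 + (29.92 − 30.75) × 1000 = 13330 + (-830) = 12500 ft.
ISA temperature at 12500 ft = 15 − 2 × (12500/1000) = -10°C.
ISA deviation = -6 − (-10) = +4°C.
Density altitude = 12500 + 120 × (4) = 12980 ft.

12980 ft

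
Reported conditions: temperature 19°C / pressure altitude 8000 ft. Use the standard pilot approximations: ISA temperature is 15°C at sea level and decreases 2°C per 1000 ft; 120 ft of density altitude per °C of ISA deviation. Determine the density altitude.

10400 ft

ISA temperature at 8000 ft = 15 − 2 × (8000/1000) = -1°C.
ISA deviation = 19 − (-1) = +20°C.
Density altitude = 8000 + 120 × (20) = 8000 + (+2400) = 10400 ft.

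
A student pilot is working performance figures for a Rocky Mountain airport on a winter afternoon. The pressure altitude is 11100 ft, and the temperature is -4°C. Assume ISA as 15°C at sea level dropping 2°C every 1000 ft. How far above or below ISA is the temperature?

ISA temperature at 11100 ft = 15 − 2 × (11100/1000) = -7.2°C.
Deviation = OAT − ISA = -4 − (-7.2) = +3.2°C.

ISA+3.2°C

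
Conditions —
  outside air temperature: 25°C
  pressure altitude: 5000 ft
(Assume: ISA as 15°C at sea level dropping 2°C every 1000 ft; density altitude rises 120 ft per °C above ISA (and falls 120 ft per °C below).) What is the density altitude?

7400 ft

ISA temperature at 5000 ft = 15 − 2 × (5000/1000) = 5°C.
ISA deviation = 25 − 5 = +20°C.
Density altitude = 5000 + 120 × (20) = 5000 + (+2400) = 7400 ft.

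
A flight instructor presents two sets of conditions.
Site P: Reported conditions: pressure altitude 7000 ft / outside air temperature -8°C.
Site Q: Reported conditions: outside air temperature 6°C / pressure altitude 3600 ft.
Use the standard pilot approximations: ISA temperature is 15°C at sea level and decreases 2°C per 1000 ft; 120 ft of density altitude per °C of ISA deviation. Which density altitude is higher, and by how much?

Site P by 2536 ft

Site P: ISA temp = 1°C, deviation -9°C, DA = 7000 + 120 × (-9) = 5920 ft.
Site Q: ISA temp = 7.8°C, deviation -1.8°C, DA = 3600 + 120 × (-1.8) = 3384 ft.
Site P is higher by 5920 − 3384 = 2536 ft.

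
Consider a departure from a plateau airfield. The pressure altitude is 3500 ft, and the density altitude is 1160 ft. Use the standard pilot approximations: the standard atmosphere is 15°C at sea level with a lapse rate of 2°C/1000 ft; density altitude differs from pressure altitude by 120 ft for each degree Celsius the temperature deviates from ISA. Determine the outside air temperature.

-11.5°C

Density altitude − pressure altitude = 1160 − 3500 = -2340 ft.
At 120 ft/°C that is an ISA deviation of -2340/120 = -19.5°C.
ISA temperature at 3500 ft = 15 − 2 × (3500/1000) = 8°C.
OAT = ISA + deviation = 8 + (-19.5) = -11.5°C.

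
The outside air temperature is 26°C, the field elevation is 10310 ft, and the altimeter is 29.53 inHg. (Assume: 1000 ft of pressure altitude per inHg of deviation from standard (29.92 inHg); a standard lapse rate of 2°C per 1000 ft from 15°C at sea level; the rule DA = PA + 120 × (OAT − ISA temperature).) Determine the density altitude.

Pressure altitude = 10310 + (29.92 − 29.53) × 1000 = 10310 + (+390) = 10700 ft.
ISA temperature at 10700 ft = 15 − 2 × (10700/1000) = -6.4°C.
ISA deviation = 26 − (-6.4) = +32.4°C.
Density altitude = 10700 + 120 × (32.4) = 14588 ft.

14588 ft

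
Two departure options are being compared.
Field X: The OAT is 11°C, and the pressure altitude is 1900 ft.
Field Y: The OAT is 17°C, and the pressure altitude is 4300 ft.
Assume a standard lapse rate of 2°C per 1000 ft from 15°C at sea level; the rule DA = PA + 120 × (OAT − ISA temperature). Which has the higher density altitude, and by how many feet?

Field X: ISA temp = 11.2°C, deviation -0.2°C, DA = 1900 + 120 × (-0.2) = 1876 ft.
Field Y: ISA temp = 6.4°C, deviation +10.6°C, DA = 4300 + 120 × 10.6 = 5572 ft.
Field Y is higher by 5572 − 1876 = 3696 ft.

Field Y by 3696 ft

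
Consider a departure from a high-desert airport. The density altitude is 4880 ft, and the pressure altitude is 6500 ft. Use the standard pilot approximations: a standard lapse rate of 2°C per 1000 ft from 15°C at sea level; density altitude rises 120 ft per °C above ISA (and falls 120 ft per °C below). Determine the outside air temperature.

Density altitude − pressure altitude = 4880 − 6500 = -1620 ft.
At 120 ft/°C that is an ISA deviation of -1620/120 = -13.5°C.
ISA temperature at 6500 ft = 15 − 2 × (6500/1000) = 2°C.
OAT = ISA + deviation = 2 + (-13.5) = -11.5°C.

-11.5°C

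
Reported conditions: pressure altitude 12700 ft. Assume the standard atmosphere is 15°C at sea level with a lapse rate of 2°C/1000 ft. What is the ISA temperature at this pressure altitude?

-10.4°C

ISA temperature = 15 − 2 × (12700/1000) = 15 − 25.4 = -10.4°C.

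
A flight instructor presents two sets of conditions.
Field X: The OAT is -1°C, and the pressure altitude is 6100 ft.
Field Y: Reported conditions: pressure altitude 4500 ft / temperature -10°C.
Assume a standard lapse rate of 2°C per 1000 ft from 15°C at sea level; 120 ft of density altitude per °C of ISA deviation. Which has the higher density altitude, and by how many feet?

Field X by 3064 ft

Field X: ISA temp = 2.8°C, deviation -3.8°C, DA = 6100 + 120 × (-3.8) = 5644 ft.
Field Y: ISA temp = 6°C, deviation -16°C, DA = 4500 + 120 × (-16) = 2580 ft.
Field X is higher by 5644 − 2580 = 3064 ft.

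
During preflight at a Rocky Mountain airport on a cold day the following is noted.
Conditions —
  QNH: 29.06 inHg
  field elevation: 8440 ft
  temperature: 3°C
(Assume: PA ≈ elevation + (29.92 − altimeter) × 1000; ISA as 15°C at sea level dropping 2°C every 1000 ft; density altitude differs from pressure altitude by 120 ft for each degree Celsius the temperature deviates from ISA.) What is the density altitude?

10092 ft

Pressure altitude = 8440 + (29.92 − 29.06) × 1000 = 8440 + (+860) = 9300 ft.
ISA temperature at 9300 ft = 15 − 2 × (9300/1000) = -3.6°C.
ISA deviation = 3 − (-3.6) = +6.6°C.
Density altitude = 9300 + 120 × (6.6) = 10092 ft.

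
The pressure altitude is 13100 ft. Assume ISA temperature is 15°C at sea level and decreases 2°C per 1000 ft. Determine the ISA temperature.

-11.2°C

ISA temperature = 15 − 2 × (13100/1000) = 15 − 26.2 = -11.2°C.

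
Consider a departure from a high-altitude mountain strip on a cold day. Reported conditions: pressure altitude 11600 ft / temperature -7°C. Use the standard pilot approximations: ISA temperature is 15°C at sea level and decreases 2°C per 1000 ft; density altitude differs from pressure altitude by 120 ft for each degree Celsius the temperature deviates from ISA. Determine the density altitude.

ISA temperature at 11600 ft = 15 − 2 × (11600/1000) = -8.2°C.
ISA deviation = -7 − (-8.2) = +1.2°C.
Density altitude = 11600 + 120 × (1.2) = 11600 + (+144) = 11744 ft.

11744 ft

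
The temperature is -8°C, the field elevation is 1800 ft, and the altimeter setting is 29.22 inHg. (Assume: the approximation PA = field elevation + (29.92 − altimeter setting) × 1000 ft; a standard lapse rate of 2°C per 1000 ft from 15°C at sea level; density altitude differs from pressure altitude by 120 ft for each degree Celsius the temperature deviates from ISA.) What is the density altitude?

Pressure altitude = 1800 + (29.92 − 29.22) × 1000 = 1800 + (+700) = 2500 ft.
ISA temperature at 2500 ft = 15 − 2 × (2500/1000) = 10°C.
ISA deviation = -8 − 10 = -18°C.
Density altitude = 2500 + 120 × (-18) = 340 ft.

340 ft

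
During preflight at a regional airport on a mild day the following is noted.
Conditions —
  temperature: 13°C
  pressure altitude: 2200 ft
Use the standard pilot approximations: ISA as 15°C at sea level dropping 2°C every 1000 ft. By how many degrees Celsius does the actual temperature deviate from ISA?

ISA temperature at 2200 ft = 15 − 2 × (2200/1000) = 10.6°C.
Deviation = OAT − ISA = 13 − 10.6 = +2.4°C.

ISA+2.4°C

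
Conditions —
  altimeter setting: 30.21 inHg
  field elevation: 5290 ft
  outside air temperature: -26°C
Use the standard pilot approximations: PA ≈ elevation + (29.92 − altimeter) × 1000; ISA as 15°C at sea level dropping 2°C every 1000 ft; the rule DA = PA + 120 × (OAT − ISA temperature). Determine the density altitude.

1280 ft

Pressure altitude = 5290 + (29.92 − 30.21) × 1000 = 5290 + (-290) = 5000 ft.
ISA temperature at 5000 ft = 15 − 2 × (5000/1000) = 5°C.
ISA deviation = -26 − 5 = -31°C.
Density altitude = 5000 + 120 × (-31) = 1280 ft.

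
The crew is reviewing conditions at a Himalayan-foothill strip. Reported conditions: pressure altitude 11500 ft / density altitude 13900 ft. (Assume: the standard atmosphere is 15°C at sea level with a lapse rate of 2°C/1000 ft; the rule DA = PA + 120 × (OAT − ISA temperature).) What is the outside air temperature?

12°C

Density altitude − pressure altitude = 13900 − 11500 = +2400 ft.
At 120 ft/°C that is an ISA deviation of 2400/120 = +20°C.
ISA temperature at 11500 ft = 15 − 2 × (11500/1000) = -8°C.
OAT = ISA + deviation = -8 + (+20) = 12°C.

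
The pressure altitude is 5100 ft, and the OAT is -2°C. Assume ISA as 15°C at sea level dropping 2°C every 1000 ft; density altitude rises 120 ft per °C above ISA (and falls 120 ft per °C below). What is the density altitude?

ISA temperature at 5100 ft = 15 − 2 × (5100/1000) = 4.8°C.
ISA deviation = -2 − 4.8 = -6.8°C.
Density altitude = 5100 + 120 × (-6.8) = 5100 + (-816) = 4284 ft.

4284 ft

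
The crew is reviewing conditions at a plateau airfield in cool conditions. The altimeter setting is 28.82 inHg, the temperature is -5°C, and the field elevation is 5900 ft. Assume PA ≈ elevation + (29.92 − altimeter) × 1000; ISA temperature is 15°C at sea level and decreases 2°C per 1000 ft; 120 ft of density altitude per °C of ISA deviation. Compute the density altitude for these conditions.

Pressure altitude = 5900 + (29.92 − 28.82) × 1000 = 5900 + (+1100) = 7000 ft.
ISA temperature at 7000 ft = 15 − 2 × (7000/1000) = 1°C.
ISA deviation = -5 − 1 = -6°C.
Density altitude = 7000 + 120 × (-6) = 6280 ft.

6280 ft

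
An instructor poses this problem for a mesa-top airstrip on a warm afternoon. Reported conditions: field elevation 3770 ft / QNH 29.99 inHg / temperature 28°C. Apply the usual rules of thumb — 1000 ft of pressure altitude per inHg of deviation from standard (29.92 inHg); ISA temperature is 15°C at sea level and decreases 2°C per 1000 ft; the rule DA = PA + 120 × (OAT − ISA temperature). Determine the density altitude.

Pressure altitude = 3770 + (29.92 − 29.99) × 1000 = 3770 + (-70) = 3700 ft.
ISA temperature at 3700 ft = 15 − 2 × (3700/1000) = 7.6°C.
ISA deviation = 28 − 7.6 = +20.4°C.
Density altitude = 3700 + 120 × (20.4) = 6148 ft.

6148 ft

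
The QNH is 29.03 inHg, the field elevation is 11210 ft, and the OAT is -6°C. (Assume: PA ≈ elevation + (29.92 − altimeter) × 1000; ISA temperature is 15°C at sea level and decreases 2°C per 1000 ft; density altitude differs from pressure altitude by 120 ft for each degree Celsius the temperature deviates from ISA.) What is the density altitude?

12484 ft

Pressure altitude = 11210 + (29.92 − 29.03) × 1000 = 11210 + (+890) = 12100 ft.
ISA temperature at 12100 ft = 15 − 2 × (12100/1000) = -9.2°C.
ISA deviation = -6 − (-9.2) = +3.2°C.
Density altitude = 12100 + 120 × (3.2) = 12484 ft.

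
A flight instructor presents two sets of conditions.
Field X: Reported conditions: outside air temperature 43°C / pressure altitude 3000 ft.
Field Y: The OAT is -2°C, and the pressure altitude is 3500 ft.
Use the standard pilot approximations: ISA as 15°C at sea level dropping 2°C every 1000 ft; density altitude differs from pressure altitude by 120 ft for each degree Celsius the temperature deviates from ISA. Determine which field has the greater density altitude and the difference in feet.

Field X: ISA temp = 9°C, deviation +34°C, DA = 3000 + 120 × 34 = 7080 ft.
Field Y: ISA temp = 8°C, deviation -10°C, DA = 3500 + 120 × (-10) = 2300 ft.
Field X is higher by 7080 − 2300 = 4780 ft.

Field X by 4780 ft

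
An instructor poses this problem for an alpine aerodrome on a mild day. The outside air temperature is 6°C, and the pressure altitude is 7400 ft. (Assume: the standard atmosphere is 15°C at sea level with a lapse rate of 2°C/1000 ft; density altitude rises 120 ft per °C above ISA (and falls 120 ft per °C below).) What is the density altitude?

ISA temperature at 7400 ft = 15 − 2 × (7400/1000) = 0.2°C.
ISA deviation = 6 − 0.2 = +5.8°C.
Density altitude = 7400 + 120 × (5.8) = 7400 + (+696) = 8096 ft.

8096 ft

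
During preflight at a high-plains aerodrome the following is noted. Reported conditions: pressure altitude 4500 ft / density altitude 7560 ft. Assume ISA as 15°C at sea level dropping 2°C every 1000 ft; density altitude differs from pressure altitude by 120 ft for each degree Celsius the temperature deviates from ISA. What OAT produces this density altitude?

Density altitude − pressure altitude = 7560 − 4500 = +3060 ft.
At 120 ft/°C that is an ISA deviation of 3060/120 = +25.5°C.
ISA temperature at 4500 ft = 15 − 2 × (4500/1000) = 6°C.
OAT = ISA + deviation = 6 + (+25.5) = 31.5°C.

31.5°C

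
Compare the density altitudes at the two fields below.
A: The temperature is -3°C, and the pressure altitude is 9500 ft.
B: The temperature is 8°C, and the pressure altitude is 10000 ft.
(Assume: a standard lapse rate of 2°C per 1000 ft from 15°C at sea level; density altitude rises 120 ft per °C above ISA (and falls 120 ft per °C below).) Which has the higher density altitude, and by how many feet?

A: ISA temp = -4°C, deviation +1°C, DA = 9500 + 120 × 1 = 9620 ft.
B: ISA temp = -5°C, deviation +13°C, DA = 10000 + 120 × 13 = 11560 ft.
B is higher by 11560 − 9620 = 1940 ft.

B by 1940 ft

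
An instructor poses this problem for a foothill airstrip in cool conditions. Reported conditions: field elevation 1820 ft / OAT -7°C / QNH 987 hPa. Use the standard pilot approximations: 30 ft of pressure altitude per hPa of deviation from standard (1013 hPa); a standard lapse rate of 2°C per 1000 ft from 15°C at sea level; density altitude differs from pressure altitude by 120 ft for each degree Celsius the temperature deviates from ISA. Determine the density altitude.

584 ft

Pressure altitude = 1820 + (1013 − 987) × 30 = 1820 + (+780) = 2600 ft.
ISA temperature at 2600 ft = 15 − 2 × (2600/1000) = 9.8°C.
ISA deviation = -7 − 9.8 = -16.8°C.
Density altitude = 2600 + 120 × (-16.8) = 584 ft.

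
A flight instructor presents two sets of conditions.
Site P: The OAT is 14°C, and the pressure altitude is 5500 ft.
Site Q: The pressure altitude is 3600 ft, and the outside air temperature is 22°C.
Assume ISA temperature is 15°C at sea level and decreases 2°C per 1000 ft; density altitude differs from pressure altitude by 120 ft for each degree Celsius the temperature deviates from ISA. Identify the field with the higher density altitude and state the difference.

Site P: ISA temp = 4°C, deviation +10°C, DA = 5500 + 120 × 10 = 6700 ft.
Site Q: ISA temp = 7.8°C, deviation +14.2°C, DA = 3600 + 120 × 14.2 = 5304 ft.
Site P is higher by 6700 − 5304 = 1396 ft.

Site P by 1396 ft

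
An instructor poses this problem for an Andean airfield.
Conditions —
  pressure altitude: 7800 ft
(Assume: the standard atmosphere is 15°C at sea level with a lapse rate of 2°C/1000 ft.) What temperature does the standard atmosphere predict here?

ISA temperature = 15 − 2 × (7800/1000) = 15 − 15.6 = -0.6°C.

-0.6°C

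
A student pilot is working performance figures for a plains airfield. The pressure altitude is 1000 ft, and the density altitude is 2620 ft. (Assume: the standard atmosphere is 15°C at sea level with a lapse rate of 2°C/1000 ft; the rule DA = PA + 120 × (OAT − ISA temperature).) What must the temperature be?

Density altitude − pressure altitude = 2620 − 1000 = +1620 ft.
At 120 ft/°C that is an ISA deviation of 1620/120 = +13.5°C.
ISA temperature at 1000 ft = 15 − 2 × (1000/1000) = 13°C.
OAT = ISA + deviation = 13 + (+13.5) = 26.5°C.

26.5°C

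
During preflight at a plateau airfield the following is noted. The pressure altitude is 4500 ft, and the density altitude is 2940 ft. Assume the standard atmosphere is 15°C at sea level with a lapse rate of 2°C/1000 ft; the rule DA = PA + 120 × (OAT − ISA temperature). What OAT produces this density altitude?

Density altitude − pressure altitude = 2940 − 4500 = -1560 ft.
At 120 ft/°C that is an ISA deviation of -1560/120 = -13°C.
ISA temperature at 4500 ft = 15 − 2 × (4500/1000) = 6°C.
OAT = ISA + deviation = 6 + (-13) = -7°C.

-7°C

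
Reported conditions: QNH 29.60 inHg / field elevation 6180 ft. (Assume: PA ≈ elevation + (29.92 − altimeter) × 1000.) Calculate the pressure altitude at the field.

6500 ft

Pressure correction = (29.92 − 29.60) × 1000 = +320 ft.
Pressure altitude = 6180 + (+320) = 6500 ft.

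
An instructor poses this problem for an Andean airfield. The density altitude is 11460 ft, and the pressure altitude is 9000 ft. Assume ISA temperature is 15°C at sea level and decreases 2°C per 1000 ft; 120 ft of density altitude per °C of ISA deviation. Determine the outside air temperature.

17.5°C

Density altitude − pressure altitude = 11460 − 9000 = +2460 ft.
At 120 ft/°C that is an ISA deviation of 2460/120 = +20.5°C.
ISA temperature at 9000 ft = 15 − 2 × (9000/1000) = -3°C.
OAT = ISA + deviation = -3 + (+20.5) = 17.5°C.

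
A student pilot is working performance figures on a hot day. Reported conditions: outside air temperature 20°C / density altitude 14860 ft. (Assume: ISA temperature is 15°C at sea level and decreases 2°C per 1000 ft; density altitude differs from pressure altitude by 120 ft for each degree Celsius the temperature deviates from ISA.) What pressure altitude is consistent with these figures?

11500 ft

DA = PA + 120 × (OAT − (15 − 2·PA/1000)) = PA + 120·OAT − 1800 + 0.24·PA = 1.24·PA + 120·OAT − 1800.
So 1.24·PA = 14860 − 120 × 20 + 1800 = 14260.
PA = 14260 / 1.24 = 11500 ft.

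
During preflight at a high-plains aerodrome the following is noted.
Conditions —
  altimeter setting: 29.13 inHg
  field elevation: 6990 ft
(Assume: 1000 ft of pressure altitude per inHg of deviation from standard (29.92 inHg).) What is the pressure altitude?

7780 ft

Pressure correction = (29.92 − 29.13) × 1000 = +790 ft.
Pressure altitude = 6990 + (+790) = 7780 ft.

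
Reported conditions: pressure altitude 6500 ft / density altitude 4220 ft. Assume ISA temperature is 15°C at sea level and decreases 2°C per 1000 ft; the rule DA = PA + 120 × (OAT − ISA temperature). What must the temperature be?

-17°C

Density altitude − pressure altitude = 4220 − 6500 = -2280 ft.
At 120 ft/°C that is an ISA deviation of -2280/120 = -19°C.
ISA temperature at 6500 ft = 15 − 2 × (6500/1000) = 2°C.
OAT = ISA + deviation = 2 + (-19) = -17°C.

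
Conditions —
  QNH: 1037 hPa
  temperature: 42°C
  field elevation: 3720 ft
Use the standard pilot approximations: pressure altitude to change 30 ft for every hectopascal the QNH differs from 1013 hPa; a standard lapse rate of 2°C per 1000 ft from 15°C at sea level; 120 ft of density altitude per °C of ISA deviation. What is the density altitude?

Pressure altitude = 3720 + (1013 − 1037) × 30 = 3720 + (-720) = 3000 ft.
ISA temperature at 3000 ft = 15 − 2 × (3000/1000) = 9°C.
ISA deviation = 42 − 9 = +33°C.
Density altitude = 3000 + 120 × (33) = 6960 ft.

6960 ft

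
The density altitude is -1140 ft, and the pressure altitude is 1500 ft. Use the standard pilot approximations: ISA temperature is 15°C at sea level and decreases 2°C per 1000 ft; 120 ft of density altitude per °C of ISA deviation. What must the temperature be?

Density altitude − pressure altitude = -1140 − 1500 = -2640 ft.
At 120 ft/°C that is an ISA deviation of -2640/120 = -22°C.
ISA temperature at 1500 ft = 15 − 2 × (1500/1000) = 12°C.
OAT = ISA + deviation = 12 + (-22) = -10°C.

-10°C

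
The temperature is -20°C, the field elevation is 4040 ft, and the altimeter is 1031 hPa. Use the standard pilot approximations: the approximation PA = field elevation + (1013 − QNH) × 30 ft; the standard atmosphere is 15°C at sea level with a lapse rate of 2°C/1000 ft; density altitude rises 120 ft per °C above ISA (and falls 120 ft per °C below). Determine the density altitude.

Pressure altitude = 4040 + (1013 − 1031) × 30 = 4040 + (-540) = 3500 ft.
ISA temperature at 3500 ft = 15 − 2 × (3500/1000) = 8°C.
ISA deviation = -20 − 8 = -28°C.
Density altitude = 3500 + 120 × (-28) = 140 ft.

140 ft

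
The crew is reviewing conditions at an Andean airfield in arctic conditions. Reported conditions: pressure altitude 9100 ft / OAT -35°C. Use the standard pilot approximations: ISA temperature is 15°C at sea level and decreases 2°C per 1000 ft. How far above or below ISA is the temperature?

ISA-31.8°C

ISA temperature at 9100 ft = 15 − 2 × (9100/1000) = -3.2°C.
Deviation = OAT − ISA = -35 − (-3.2) = -31.8°C.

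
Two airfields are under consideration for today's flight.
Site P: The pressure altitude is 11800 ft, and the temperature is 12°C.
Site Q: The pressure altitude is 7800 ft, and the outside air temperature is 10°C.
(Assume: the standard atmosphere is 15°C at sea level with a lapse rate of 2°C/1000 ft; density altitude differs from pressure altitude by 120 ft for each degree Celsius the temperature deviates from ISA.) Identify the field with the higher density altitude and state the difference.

Site P by 5200 ft

Site P: ISA temp = -8.6°C, deviation +20.6°C, DA = 11800 + 120 × 20.6 = 14272 ft.
Site Q: ISA temp = -0.6°C, deviation +10.6°C, DA = 7800 + 120 × 10.6 = 9072 ft.
Site P is higher by 14272 − 9072 = 5200 ft.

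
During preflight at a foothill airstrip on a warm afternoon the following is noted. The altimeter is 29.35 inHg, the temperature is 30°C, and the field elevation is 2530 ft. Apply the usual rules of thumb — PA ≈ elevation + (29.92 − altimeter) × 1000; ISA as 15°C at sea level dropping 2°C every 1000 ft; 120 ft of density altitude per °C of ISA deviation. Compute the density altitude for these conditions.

Pressure altitude = 2530 + (29.92 − 29.35) × 1000 = 2530 + (+570) = 3100 ft.
ISA temperature at 3100 ft = 15 − 2 × (3100/1000) = 8.8°C.
ISA deviation = 30 − 8.8 = +21.2°C.
Density altitude = 3100 + 120 × (21.2) = 5644 ft.

5644 ft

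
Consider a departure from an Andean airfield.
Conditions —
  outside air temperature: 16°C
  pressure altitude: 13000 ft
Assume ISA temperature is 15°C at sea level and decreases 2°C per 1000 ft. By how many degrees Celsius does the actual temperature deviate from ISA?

ISA temperature at 13000 ft = 15 − 2 × (13000/1000) = -11°C.
Deviation = OAT − ISA = 16 − (-11) = +27°C.

ISA+27°C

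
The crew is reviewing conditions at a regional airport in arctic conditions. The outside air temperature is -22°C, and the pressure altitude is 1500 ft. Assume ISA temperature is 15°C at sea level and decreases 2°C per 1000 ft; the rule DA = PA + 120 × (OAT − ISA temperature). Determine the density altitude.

-2580 ft

ISA temperature at 1500 ft = 15 − 2 × (1500/1000) = 12°C.
ISA deviation = -22 − 12 = -34°C.
Density altitude = 1500 + 120 × (-34) = 1500 + (-4080) = -2580 ft.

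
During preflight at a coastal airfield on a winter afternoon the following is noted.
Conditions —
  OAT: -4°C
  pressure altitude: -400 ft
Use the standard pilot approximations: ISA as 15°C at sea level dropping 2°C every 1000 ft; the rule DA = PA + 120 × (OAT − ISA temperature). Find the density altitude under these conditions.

-2776 ft

ISA temperature at -400 ft = 15 − 2 × (-400/1000) = 15.8°C.
ISA deviation = -4 − 15.8 = -19.8°C.
Density altitude = -400 + 120 × (-19.8) = -400 + (-2376) = -2776 ft.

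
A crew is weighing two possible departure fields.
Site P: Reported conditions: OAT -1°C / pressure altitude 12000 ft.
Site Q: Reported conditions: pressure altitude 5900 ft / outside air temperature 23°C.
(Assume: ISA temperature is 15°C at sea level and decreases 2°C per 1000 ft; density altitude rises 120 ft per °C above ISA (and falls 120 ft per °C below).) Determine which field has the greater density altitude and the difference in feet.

Site P by 4684 ft

Site P: ISA temp = -9°C, deviation +8°C, DA = 12000 + 120 × 8 = 12960 ft.
Site Q: ISA temp = 3.2°C, deviation +19.8°C, DA = 5900 + 120 × 19.8 = 8276 ft.
Site P is higher by 12960 − 8276 = 4684 ft.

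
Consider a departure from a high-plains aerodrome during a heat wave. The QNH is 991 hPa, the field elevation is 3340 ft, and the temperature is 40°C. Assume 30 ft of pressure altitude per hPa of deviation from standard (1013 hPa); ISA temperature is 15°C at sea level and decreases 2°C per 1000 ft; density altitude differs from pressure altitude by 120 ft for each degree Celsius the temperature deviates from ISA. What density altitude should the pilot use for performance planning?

7960 ft

Pressure altitude = 3340 + (1013 − 991) × 30 = 3340 + (+660) = 4000 ft.
ISA temperature at 4000 ft = 15 − 2 × (4000/1000) = 7°C.
ISA deviation = 40 − 7 = +33°C.
Density altitude = 4000 + 120 × (33) = 7960 ft.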